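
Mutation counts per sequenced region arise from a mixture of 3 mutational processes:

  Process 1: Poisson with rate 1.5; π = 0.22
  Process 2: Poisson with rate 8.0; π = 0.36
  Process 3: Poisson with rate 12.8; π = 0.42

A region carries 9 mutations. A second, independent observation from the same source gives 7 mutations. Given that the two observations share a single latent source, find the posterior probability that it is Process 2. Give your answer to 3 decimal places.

Posterior ∝ prior × likelihood, so P(k | x) ∝ π_k f_k(x); normalise over all components.
Since both observations come from the same component, the likelihood for component k is f_k(x₁)·f_k(x₂).
  f_1 = [2.36383e-05] × [0.000756426] = 1.78806e-08
  f_2 = [0.124077] × [0.139587] = 0.0173195
  f_3 = [0.0701709] × [0.0308368] = 0.00216385
Unnormalised posteriors:
  π_1·f_1 = 0.22 × 1.78806e-08 = 3.93374e-09
  π_2·f_2 = 0.36 × 0.0173195 = 0.00623501
  π_3·f_3 = 0.42 × 0.00216385 = 0.000908817
Denominator: 3.93374e-09 + 0.00623501 + 0.000908817 = 0.00714383
P(Process 2 | data) = 0.00623501 / 0.00714383 ≈ 0.873

0.873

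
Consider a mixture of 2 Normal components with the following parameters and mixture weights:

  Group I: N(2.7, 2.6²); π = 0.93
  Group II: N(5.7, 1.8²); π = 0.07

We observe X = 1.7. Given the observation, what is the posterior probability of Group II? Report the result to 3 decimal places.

Posterior ∝ prior × likelihood, so P(k | x) ∝ π_k f_k(x); normalise over all components.
Normal densities:
  f_I = 0.1425
  f_II = 0.0187631
Multiply by the mixture weights:
  π_I·f_I = 0.93 × 0.1425 = 0.132525
  π_II·f_II = 0.07 × 0.0187631 = 0.00131342
Normaliser: 0.132525 + 0.00131342 = 0.133838
P(Group II | data) = 0.00131342 / 0.133838 ≈ 0.010

0.010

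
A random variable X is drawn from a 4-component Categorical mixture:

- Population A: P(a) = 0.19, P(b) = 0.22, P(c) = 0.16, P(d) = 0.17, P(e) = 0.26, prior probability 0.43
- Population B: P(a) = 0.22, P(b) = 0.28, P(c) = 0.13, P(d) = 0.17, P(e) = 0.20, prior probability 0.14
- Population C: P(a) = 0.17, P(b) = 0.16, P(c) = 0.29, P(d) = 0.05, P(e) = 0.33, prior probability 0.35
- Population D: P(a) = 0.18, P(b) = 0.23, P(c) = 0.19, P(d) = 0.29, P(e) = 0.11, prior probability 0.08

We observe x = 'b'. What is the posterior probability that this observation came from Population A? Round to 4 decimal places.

By Bayes' theorem, P(k | x) = P(Z=k) f_k(x) / Σ_j P(Z=j) f_j(x).
Evaluate each component's likelihood at the observed value:
  p_A = P(b | comp) = 0.22
  p_B = P(b | comp) = 0.28
  p_C = P(b | comp) = 0.16
  p_D = P(b | comp) = 0.23
Weight by the priors:
  P(Z=A)·p_A = 0.43 × 0.22 = 0.0946
  P(Z=B)·p_B = 0.14 × 0.28 = 0.0392
  P(Z=C)·p_C = 0.35 × 0.16 = 0.056
  P(Z=D)·p_D = 0.08 × 0.23 = 0.0184
Denominator: 0.0946 + 0.0392 + 0.056 + 0.0184 = 0.2082
P(Population A | data) ≈ 0.4544

0.4544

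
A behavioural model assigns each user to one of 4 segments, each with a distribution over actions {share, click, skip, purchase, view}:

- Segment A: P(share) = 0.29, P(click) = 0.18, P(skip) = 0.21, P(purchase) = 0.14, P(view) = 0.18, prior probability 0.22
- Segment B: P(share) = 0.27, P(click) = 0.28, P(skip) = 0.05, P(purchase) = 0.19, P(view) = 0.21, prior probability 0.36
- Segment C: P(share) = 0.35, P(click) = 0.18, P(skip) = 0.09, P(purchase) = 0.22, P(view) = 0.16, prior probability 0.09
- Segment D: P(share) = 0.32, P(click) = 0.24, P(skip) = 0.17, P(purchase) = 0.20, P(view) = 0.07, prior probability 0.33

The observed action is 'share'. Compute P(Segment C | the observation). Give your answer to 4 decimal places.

0.1057

Apply Bayes' rule: the posterior for each component is proportional to its prior times its likelihood at x.
Categorical probabilities:
  f_A = P(share | comp) = 0.29
  f_B = P(share | comp) = 0.27
  f_C = P(share | comp) = 0.35
  f_D = P(share | comp) = 0.32
Prior × likelihood for each component:
  P(Z=A)·f_A = 0.22 × 0.29 = 0.0638
  P(Z=B)·f_B = 0.36 × 0.27 = 0.0972
  P(Z=C)·f_C = 0.09 × 0.35 = 0.0315
  P(Z=D)·f_D = 0.33 × 0.32 = 0.1056
Denominator: 0.0638 + 0.0972 + 0.0315 + 0.1056 = 0.2981
P(Segment C | data) = 0.0315 / 0.2981 ≈ 0.1057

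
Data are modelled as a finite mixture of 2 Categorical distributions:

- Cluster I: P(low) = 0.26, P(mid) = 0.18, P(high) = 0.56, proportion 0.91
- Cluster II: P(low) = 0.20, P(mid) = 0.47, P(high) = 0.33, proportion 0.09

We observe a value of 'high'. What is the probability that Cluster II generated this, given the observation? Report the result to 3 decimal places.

0.055

Posterior ∝ prior × likelihood, so P(k | x) ∝ w_k f_k(x); normalise over all components.
Component likelihoods at x = 'high':
  f_I = P(high | comp) = 0.56
  f_II = P(high | comp) = 0.33
Weight by the priors:
  w_I·f_I = 0.91 × 0.56 = 0.5096
  w_II·f_II = 0.09 × 0.33 = 0.0297
Sum: 0.5096 + 0.0297 = 0.5393
Responsibility of Cluster II: 0.0297 / 0.5393 ≈ 0.055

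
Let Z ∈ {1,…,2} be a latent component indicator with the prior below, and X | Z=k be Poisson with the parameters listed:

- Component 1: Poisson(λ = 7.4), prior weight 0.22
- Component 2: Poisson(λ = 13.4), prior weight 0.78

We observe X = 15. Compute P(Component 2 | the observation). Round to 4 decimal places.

0.9848

Apply Bayes' rule: the posterior for each component is proportional to its prior times its likelihood at x.
Poisson probabilities:
  L_1 = 0.00510737
  L_2 = 0.0934386
Weight by the priors:
  π_1·L_1 = 0.22 × 0.00510737 = 0.00112362
  π_2·L_2 = 0.78 × 0.0934386 = 0.0728821
Denominator: 0.00112362 + 0.0728821 = 0.0740057
Responsibility of Component 2: 0.0728821 / 0.0740057 ≈ 0.9848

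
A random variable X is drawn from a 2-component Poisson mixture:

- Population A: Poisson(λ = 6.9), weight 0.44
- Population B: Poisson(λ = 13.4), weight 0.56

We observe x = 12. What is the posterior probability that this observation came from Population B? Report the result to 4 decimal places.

0.8463

Posterior ∝ prior × likelihood, so P(k | x) ∝ P(Z=k) f_k(x); normalise over all components.
Evaluate each component's likelihood at the observed value:
  L_A = e^(−6.9)·6.9^12/12! = 0.0245031
  L_B = e^(−13.4)·13.4^12/12! = 0.106017
Prior × likelihood for each component:
  P(Z=A)·L_A = 0.44 × 0.0245031 = 0.0107813
  P(Z=B)·L_B = 0.56 × 0.106017 = 0.0593694
Denominator: 0.0107813 + 0.0593694 = 0.0701507
P(Population B | 12) = 0.0593694 / 0.0701507 ≈ 0.8463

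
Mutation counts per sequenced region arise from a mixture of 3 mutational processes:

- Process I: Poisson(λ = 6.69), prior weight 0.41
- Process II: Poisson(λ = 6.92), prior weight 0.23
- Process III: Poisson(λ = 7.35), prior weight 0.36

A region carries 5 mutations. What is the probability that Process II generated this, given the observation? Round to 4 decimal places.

Apply Bayes' rule: the posterior for each component is proportional to its prior times its likelihood at x.
Poisson probabilities:
  f_I = 0.138841
  f_II = 0.130627
  f_III = 0.114866
Weight by the priors:
  π_I·f_I = 0.41 × 0.138841 = 0.056925
  π_II·f_II = 0.23 × 0.130627 = 0.0300441
  π_III·f_III = 0.36 × 0.114866 = 0.0413517
Sum: 0.056925 + 0.0300441 + 0.0413517 = 0.128321
So the posterior for Process II is 0.0300441 / 0.128321 ≈ 0.2341.

0.2341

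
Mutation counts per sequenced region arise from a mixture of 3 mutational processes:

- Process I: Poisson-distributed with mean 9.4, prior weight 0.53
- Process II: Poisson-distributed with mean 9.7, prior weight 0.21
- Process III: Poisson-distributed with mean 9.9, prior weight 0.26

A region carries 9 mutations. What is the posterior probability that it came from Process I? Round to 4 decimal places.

P(component k | x) = w_k·f_k(x) / marginal(x), where marginal(x) = Σ_j w_j·f_j(x).
Evaluate each component's likelihood at the observed value:
  L_I = 0.130623
  L_II = 0.128388
  L_III = 0.12631
Unnormalised posteriors:
  w_I·L_I = 0.53 × 0.130623 = 0.0692302
  w_II·L_II = 0.21 × 0.128388 = 0.0269616
  w_III·L_III = 0.26 × 0.12631 = 0.0328406
Evidence: 0.0692302 + 0.0269616 + 0.0328406 = 0.129032
Responsibility of Process I: 0.0692302 / 0.129032 ≈ 0.5365

0.5365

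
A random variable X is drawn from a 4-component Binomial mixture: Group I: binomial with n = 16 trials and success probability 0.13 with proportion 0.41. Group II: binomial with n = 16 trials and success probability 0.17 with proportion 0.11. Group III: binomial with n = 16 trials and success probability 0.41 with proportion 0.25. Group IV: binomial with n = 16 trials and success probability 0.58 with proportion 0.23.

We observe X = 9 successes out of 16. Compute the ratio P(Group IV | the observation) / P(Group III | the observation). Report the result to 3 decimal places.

The posterior odds equal the prior odds times the likelihood ratio: (P(Z=i)/P(Z=j))·(f_i(x)/f_j(x)).
Evaluate each component's likelihood at the observed value:
  f_I = 4.57668e-05
  f_II = 0.00036814
  f_III = 0.0932062
  f_IV = 0.195895
Odds = (0.23/0.25) × (0.195895/0.0932062) = 0.92 × 2.10174 ≈ 1.934

1.934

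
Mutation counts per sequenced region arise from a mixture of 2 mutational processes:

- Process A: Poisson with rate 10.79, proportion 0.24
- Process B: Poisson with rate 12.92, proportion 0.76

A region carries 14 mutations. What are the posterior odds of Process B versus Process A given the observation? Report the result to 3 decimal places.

4.687

Since P(k|x) ∝ P(Z=k) f_k(x), the posterior odds are P(Z=i) f_i(x) / (P(Z=j) f_j(x)).
Component likelihoods at x = 14 mutations:
  f_A = 0.0685258
  f_B = 0.101434
0.0770896 / 0.0164462 ≈ 4.687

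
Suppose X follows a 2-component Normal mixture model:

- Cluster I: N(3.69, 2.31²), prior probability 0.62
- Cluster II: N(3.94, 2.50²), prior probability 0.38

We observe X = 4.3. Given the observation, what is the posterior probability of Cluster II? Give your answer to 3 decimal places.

0.367

Posterior ∝ prior × likelihood, so P(k | x) ∝ P(Z=k) f_k(x); normalise over all components.
Evaluate each component's likelihood at the observed value:
  f_I = (1/(2.31·√(2π)))·exp(−(4.3−3.69)²/(2·2.31²)) = 0.172702·exp(-0.03487) = 0.166785
  f_II = (1/(2.50·√(2π)))·exp(−(4.3−3.94)²/(2·2.50²)) = 0.159577·exp(-0.01037) = 0.157931
Multiply by the mixture weights:
  P(Z=I)·f_I = 0.62 × 0.166785 = 0.103406
  P(Z=II)·f_II = 0.38 × 0.157931 = 0.0600138
Denominator: 0.103406 + 0.0600138 = 0.16342
P(Cluster II | the observation) = 0.0600138 / 0.16342 ≈ 0.367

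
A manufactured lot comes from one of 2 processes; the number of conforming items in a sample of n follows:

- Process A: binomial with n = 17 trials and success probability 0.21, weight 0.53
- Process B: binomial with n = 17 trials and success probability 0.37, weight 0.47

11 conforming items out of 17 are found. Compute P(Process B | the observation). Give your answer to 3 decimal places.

0.991

By Bayes' theorem, P(k | x) = w_k f_k(x) / Σ_j w_j f_j(x).
Binomial probabilities:
  f_A = C(17,11)·0.21^11·0.79^6 = 12376·3.50278e-08·0.243087 = 0.000105379
  f_B = C(17,11)·0.37^11·0.63^6 = 12376·1.77918e-05·0.0625235 = 0.0137671
Prior × likelihood for each component:
  w_A·f_A = 0.53 × 0.000105379 = 5.5851e-05
  w_B·f_B = 0.47 × 0.0137671 = 0.00647054
Evidence: 5.5851e-05 + 0.00647054 = 0.00652639
So the posterior for Process B is 0.00647054 / 0.00652639 ≈ 0.991.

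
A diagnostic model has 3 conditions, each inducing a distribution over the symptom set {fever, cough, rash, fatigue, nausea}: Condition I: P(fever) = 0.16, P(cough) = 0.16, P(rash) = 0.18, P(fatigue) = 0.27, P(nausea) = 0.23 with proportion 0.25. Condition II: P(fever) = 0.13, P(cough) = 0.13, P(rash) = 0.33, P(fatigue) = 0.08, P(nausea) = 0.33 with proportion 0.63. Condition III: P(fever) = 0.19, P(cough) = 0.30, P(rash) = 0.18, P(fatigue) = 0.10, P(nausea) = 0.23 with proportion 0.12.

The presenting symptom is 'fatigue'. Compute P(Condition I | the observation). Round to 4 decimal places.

0.5196

Apply Bayes' rule: the posterior for each component is proportional to its prior times its likelihood at x.
Component likelihoods at x = 'fatigue':
  L_I = 0.27
  L_II = 0.08
  L_III = 0.1
Weight by the priors:
  w_I·L_I = 0.25 × 0.27 = 0.0675
  w_II·L_II = 0.63 × 0.08 = 0.0504
  w_III·L_III = 0.12 × 0.1 = 0.012
Marginal: 0.0675 + 0.0504 + 0.012 = 0.1299
So the posterior for Condition I is 0.0675 / 0.1299 ≈ 0.5196.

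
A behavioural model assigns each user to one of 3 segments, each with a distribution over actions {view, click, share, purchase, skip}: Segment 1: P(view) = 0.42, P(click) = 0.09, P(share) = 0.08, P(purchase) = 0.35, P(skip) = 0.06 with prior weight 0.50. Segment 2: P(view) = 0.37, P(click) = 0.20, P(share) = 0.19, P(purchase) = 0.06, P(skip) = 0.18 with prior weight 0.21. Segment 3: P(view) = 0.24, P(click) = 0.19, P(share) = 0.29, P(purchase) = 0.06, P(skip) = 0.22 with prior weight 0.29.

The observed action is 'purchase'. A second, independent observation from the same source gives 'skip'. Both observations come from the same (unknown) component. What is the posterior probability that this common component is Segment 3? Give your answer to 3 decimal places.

0.231

By Bayes' theorem, P(k | x) = π_k f_k(x) / Σ_j π_j f_j(x).
Since both observations come from the same component, the likelihood for component k is f_k(x₁)·f_k(x₂).
  f_1 = [0.35] × [0.06] = 0.021
  f_2 = [0.06] × [0.18] = 0.0108
  f_3 = [0.06] × [0.22] = 0.0132
Weight by the priors:
  π_1·f_1 = 0.50 × 0.021 = 0.0105
  π_2·f_2 = 0.21 × 0.0108 = 0.002268
  π_3·f_3 = 0.29 × 0.0132 = 0.003828
Sum: 0.0105 + 0.002268 + 0.003828 = 0.016596
P(Segment 3 | x₁, x₂) ≈ 0.231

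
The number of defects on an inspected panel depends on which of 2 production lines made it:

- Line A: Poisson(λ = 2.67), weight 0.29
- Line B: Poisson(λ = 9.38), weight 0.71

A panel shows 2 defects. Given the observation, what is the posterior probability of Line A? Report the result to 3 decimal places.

Posterior ∝ prior × likelihood, so P(k | x) ∝ π_k f_k(x); normalise over all components.
Evaluate each component's likelihood at the observed value:
  L_A = 0.246846
  L_B = 0.00371273
Prior × likelihood for each component:
  π_A·L_A = 0.29 × 0.246846 = 0.0715854
  π_B·L_B = 0.71 × 0.00371273 = 0.00263604
Marginal: 0.0715854 + 0.00263604 = 0.0742214
So the posterior for Line A is 0.0715854 / 0.0742214 ≈ 0.964.

0.964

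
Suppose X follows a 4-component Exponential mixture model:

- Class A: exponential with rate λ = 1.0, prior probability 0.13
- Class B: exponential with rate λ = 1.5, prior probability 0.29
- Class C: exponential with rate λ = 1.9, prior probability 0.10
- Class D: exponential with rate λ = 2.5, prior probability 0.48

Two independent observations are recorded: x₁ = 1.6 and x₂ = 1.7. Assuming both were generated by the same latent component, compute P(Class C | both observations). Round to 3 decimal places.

By Bayes' theorem, P(k | x) = π_k f_k(x) / Σ_j π_j f_j(x).
Since both observations come from the same component, the likelihood for component k is f_k(x₁)·f_k(x₂).
  f_A = [0.201897] × [0.182684] = 0.0368832
  f_B = [0.136077] × [0.117122] = 0.0159377
  f_C = [0.0908863] × [0.0751592] = 0.00683095
  f_D = [0.0457891] × [0.0356606] = 0.00163287
Weight by the priors:
  π_A·f_A = 0.13 × 0.0368832 = 0.00479481
  π_B·f_B = 0.29 × 0.0159377 = 0.00462192
  π_C·f_C = 0.10 × 0.00683095 = 0.000683095
  π_D·f_D = 0.48 × 0.00163287 = 0.000783776
Denominator: 0.00479481 + 0.00462192 + 0.000683095 + 0.000783776 = 0.0108836
P(Class C | x₁, x₂) ≈ 0.063

0.063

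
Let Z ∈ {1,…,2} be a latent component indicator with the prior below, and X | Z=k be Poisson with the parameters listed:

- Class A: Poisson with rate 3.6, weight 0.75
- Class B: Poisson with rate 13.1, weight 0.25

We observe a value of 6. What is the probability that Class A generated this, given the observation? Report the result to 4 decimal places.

Posterior ∝ prior × likelihood, so P(k | x) ∝ P(Z=k) f_k(x); normalise over all components.
Evaluate each component's likelihood at the observed value:
  L_A = e^(−3.6)·3.6^6/6! = 0.0826081
  L_B = e^(−13.1)·13.1^6/6! = 0.0143561
Prior × likelihood for each component:
  P(Z=A)·L_A = 0.75 × 0.0826081 = 0.061956
  P(Z=B)·L_B = 0.25 × 0.0143561 = 0.00358903
Marginal: 0.061956 + 0.00358903 = 0.0655451
Responsibility of Class A: 0.061956 / 0.0655451 ≈ 0.9452

0.9452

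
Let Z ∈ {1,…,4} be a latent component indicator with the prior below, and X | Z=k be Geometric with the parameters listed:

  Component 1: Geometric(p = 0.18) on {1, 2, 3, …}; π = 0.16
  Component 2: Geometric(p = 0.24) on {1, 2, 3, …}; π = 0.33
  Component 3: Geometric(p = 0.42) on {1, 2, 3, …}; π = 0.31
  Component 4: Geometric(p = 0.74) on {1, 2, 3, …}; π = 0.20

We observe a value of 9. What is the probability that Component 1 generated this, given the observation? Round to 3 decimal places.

0.360

By Bayes' theorem, P(k | x) = P(Z=k) f_k(x) / Σ_j P(Z=j) f_j(x).
Component likelihoods at x = 9:
  L_1 = 0.0367945
  L_2 = 0.0267128
  L_3 = 0.00537865
  L_4 = 1.54532e-05
Weight by the priors:
  P(Z=1)·L_1 = 0.16 × 0.0367945 = 0.00588713
  P(Z=2)·L_2 = 0.33 × 0.0267128 = 0.00881524
  P(Z=3)·L_3 = 0.31 × 0.00537865 = 0.00166738
  P(Z=4)·L_4 = 0.20 × 1.54532e-05 = 3.09064e-06
Evidence: 0.00588713 + 0.00881524 + 0.00166738 + 3.09064e-06 = 0.0163728
So the posterior for Component 1 is 0.00588713 / 0.0163728 ≈ 0.360.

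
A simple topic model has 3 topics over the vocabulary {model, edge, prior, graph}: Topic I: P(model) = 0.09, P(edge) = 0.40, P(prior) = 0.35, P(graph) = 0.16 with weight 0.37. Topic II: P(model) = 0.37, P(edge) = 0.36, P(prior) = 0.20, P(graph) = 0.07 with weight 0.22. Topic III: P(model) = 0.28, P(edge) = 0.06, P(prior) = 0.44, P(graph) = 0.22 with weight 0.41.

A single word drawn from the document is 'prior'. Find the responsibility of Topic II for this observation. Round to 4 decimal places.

0.1243

Posterior ∝ prior × likelihood, so P(k | x) ∝ P(Z=k) f_k(x); normalise over all components.
Categorical probabilities:
  f_I = 0.35
  f_II = 0.2
  f_III = 0.44
Multiply by the mixture weights:
  P(Z=I)·f_I = 0.37 × 0.35 = 0.1295
  P(Z=II)·f_II = 0.22 × 0.2 = 0.044
  P(Z=III)·f_III = 0.41 × 0.44 = 0.1804
Normaliser: 0.1295 + 0.044 + 0.1804 = 0.3539
So the posterior for Topic II is 0.044 / 0.3539 ≈ 0.1243.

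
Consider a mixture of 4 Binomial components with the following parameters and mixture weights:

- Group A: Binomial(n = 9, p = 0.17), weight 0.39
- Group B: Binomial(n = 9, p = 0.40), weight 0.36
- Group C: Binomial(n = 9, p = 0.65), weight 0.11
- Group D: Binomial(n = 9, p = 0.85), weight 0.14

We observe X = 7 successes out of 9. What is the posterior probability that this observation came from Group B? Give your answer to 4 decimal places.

0.1127

P(component k | x) = π_k·f_k(x) / marginal(x), where marginal(x) = Σ_j π_j·f_j(x).
Binomial probabilities:
  L_A = 0.000101766
  L_B = 0.0212337
  L_C = 0.216188
  L_D = 0.259667
Unnormalised posteriors:
  π_A·L_A = 0.39 × 0.000101766 = 3.96886e-05
  π_B·L_B = 0.36 × 0.0212337 = 0.00764412
  π_C·L_C = 0.11 × 0.216188 = 0.0237807
  π_D·L_D = 0.14 × 0.259667 = 0.0363534
Marginal: 3.96886e-05 + 0.00764412 + 0.0237807 + 0.0363534 = 0.067818
P(Group B | data) = 0.00764412 / 0.067818 ≈ 0.1127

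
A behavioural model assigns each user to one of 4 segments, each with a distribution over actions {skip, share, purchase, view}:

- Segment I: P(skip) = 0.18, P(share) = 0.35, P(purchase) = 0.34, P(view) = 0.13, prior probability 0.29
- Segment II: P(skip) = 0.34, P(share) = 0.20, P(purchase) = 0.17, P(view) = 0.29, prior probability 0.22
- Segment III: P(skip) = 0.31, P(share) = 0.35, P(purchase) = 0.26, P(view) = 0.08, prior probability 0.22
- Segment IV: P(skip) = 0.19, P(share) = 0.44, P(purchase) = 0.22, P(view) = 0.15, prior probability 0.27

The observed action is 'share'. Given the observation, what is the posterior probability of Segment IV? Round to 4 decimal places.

0.3481

P(component k | x) = w_k·f_k(x) / marginal(x), where marginal(x) = Σ_j w_j·f_j(x).
Component likelihoods at x = 'share':
  f_I = 0.35
  f_II = 0.2
  f_III = 0.35
  f_IV = 0.44
Unnormalised posteriors:
  w_I·f_I = 0.29 × 0.35 = 0.1015
  w_II·f_II = 0.22 × 0.2 = 0.044
  w_III·f_III = 0.22 × 0.35 = 0.077
  w_IV·f_IV = 0.27 × 0.44 = 0.1188
Normaliser: 0.1015 + 0.044 + 0.077 + 0.1188 = 0.3413
P(Segment IV | data) = 0.1188 / 0.3413 ≈ 0.3481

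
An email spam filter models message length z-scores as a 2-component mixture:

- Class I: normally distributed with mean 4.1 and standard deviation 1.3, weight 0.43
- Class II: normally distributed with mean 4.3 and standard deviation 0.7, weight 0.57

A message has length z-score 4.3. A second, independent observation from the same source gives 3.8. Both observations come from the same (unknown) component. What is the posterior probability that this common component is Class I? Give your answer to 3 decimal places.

The responsibility of component k is P(Z=k) f_k(x) divided by Σ_j P(Z=j) f_j(x).
Since both observations come from the same component, the likelihood for component k is f_k(x₁)·f_k(x₂).
  p_I = [(1/(1.3·√(2π)))·exp(−(4.3−4.1)²/(2·1.3²)) = 0.306879·exp(-0.01183) = 0.303268] × [0.298815] = 0.0906212
  p_II = [(1/(0.7·√(2π)))·exp(−(4.3−4.3)²/(2·0.7²)) = 0.569918·exp(-0.00000) = 0.569918] × [0.441593] = 0.251672
Prior × likelihood for each component:
  P(Z=I)·p_I = 0.43 × 0.0906212 = 0.0389671
  P(Z=II)·p_II = 0.57 × 0.251672 = 0.143453
Evidence: 0.0389671 + 0.143453 = 0.18242
P(Class I | x) ≈ 0.214

0.214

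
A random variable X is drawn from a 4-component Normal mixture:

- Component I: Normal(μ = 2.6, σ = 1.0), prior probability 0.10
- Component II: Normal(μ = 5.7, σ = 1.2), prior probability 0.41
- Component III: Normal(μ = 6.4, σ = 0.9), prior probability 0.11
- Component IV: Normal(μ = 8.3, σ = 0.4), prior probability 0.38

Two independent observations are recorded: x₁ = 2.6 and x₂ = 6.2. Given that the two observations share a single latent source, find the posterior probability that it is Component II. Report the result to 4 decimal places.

Apply Bayes' rule: the posterior for each component is proportional to its prior times its likelihood at x.
Since both observations come from the same component, the likelihood for component k is f_k(x₁)·f_k(x₂).
  L_I = [(1/(1.0·√(2π)))·exp(−(2.6−2.6)²/(2·1.0²)) = 0.398942·exp(-0.00000) = 0.398942] × [0.000611902] = 0.000244114
  L_II = [(1/(1.2·√(2π)))·exp(−(2.6−5.7)²/(2·1.2²)) = 0.332452·exp(-3.33681) = 0.0118188] × [0.30481] = 0.00360249
  L_III = [(1/(0.9·√(2π)))·exp(−(2.6−6.4)²/(2·0.9²)) = 0.443269·exp(-8.91358) = 5.96415e-05] × [0.432458] = 2.57925e-05
  L_IV = [(1/(0.4·√(2π)))·exp(−(2.6−8.3)²/(2·0.4²)) = 0.997356·exp(-101.53125) = 8.02395e-45] × [1.03212e-06] = 8.28167e-51
Weight by the priors:
  π_I·L_I = 0.10 × 0.000244114 = 2.44114e-05
  π_II·L_II = 0.41 × 0.00360249 = 0.00147702
  π_III·L_III = 0.11 × 2.57925e-05 = 2.83717e-06
  π_IV·L_IV = 0.38 × 8.28167e-51 = 3.14703e-51
Sum: 2.44114e-05 + 0.00147702 + 2.83717e-06 + 3.14703e-51 = 0.00150427
P(Component II | x₁, x₂) ≈ 0.9819

0.9819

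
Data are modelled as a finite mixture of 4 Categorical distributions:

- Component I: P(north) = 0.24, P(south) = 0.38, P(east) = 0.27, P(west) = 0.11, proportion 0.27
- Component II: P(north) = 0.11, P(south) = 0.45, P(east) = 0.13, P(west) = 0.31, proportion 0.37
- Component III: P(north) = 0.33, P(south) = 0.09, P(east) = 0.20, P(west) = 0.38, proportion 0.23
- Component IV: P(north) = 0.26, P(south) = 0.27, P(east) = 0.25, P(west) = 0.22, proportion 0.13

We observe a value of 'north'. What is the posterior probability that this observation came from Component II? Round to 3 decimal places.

0.189

By Bayes' theorem, P(k | x) = π_k f_k(x) / Σ_j π_j f_j(x).
Component likelihoods at x = 'north':
  f_I = P(north | comp) = 0.24
  f_II = P(north | comp) = 0.11
  f_III = P(north | comp) = 0.33
  f_IV = P(north | comp) = 0.26
Weight by the priors:
  π_I·f_I = 0.27 × 0.24 = 0.0648
  π_II·f_II = 0.37 × 0.11 = 0.0407
  π_III·f_III = 0.23 × 0.33 = 0.0759
  π_IV·f_IV = 0.13 × 0.26 = 0.0338
Marginal: 0.0648 + 0.0407 + 0.0759 + 0.0338 = 0.2152
P(Component II | x) ≈ 0.189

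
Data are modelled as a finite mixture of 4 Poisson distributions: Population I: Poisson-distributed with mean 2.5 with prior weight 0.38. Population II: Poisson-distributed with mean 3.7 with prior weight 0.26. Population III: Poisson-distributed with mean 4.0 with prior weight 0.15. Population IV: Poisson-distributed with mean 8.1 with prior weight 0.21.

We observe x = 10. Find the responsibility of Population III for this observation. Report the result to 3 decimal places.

By Bayes' theorem, P(k | x) = π_k f_k(x) / Σ_j π_j f_j(x).
Poisson probabilities:
  p_I = e^(−2.5)·2.5^10/10! = 0.000215725
  p_II = e^(−3.7)·3.7^10/10! = 0.00327616
  p_III = e^(−4.0)·4.0^10/10! = 0.00529248
  p_IV = e^(−8.1)·8.1^10/10! = 0.101696
Prior × likelihood for each component:
  π_I·p_I = 0.38 × 0.000215725 = 8.19756e-05
  π_II·p_II = 0.26 × 0.00327616 = 0.000851801
  π_III·p_III = 0.15 × 0.00529248 = 0.000793872
  π_IV·p_IV = 0.21 × 0.101696 = 0.0213561
Denominator: 8.19756e-05 + 0.000851801 + 0.000793872 + 0.0213561 = 0.0230837
So the posterior for Population III is 0.000793872 / 0.0230837 ≈ 0.034.

0.034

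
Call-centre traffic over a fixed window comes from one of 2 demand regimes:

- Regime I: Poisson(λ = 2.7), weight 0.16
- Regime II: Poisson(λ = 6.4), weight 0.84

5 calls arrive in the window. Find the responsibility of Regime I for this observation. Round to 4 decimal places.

Posterior ∝ prior × likelihood, so P(k | x) ∝ w_k f_k(x); normalise over all components.
Evaluate each component's likelihood at the observed value:
  f_I = e^(−2.7)·2.7^5/5! = 0.0803605
  f_II = e^(−6.4)·6.4^5/5! = 0.148674
Multiply by the mixture weights:
  w_I·f_I = 0.16 × 0.0803605 = 0.0128577
  w_II·f_II = 0.84 × 0.148674 = 0.124886
Evidence: 0.0128577 + 0.124886 = 0.137744
So the posterior for Regime I is 0.0128577 / 0.137744 ≈ 0.0933.

0.0933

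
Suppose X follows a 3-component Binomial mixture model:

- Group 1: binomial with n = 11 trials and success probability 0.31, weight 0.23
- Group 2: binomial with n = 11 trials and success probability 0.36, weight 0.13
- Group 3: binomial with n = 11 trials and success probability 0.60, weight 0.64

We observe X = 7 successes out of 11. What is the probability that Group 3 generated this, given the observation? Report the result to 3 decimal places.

0.936

Posterior ∝ prior × likelihood, so P(k | x) ∝ π_k f_k(x); normalise over all components.
Binomial probabilities:
  p_1 = 0.0205798
  p_2 = 0.0433862
  p_3 = 0.23649
Weight by the priors:
  π_1·p_1 = 0.23 × 0.0205798 = 0.00473337
  π_2·p_2 = 0.13 × 0.0433862 = 0.0056402
  π_3·p_3 = 0.64 × 0.23649 = 0.151354
Sum: 0.00473337 + 0.0056402 + 0.151354 = 0.161727
Responsibility of Group 3: 0.151354 / 0.161727 ≈ 0.936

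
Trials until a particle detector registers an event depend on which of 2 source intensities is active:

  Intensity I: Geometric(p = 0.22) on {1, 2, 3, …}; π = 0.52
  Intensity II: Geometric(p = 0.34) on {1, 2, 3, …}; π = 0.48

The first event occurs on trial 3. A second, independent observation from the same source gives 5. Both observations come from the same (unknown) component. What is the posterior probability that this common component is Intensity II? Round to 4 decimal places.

The responsibility of component k is w_k f_k(x) divided by Σ_j w_j f_j(x).
Since both observations come from the same component, the likelihood for component k is f_k(x₁)·f_k(x₂).
  p_I = [0.22·(1−0.22)^2 = 0.22·0.6084 = 0.133848] × [0.0814331] = 0.0108997
  p_II = [0.34·(1−0.34)^2 = 0.34·0.4356 = 0.148104] × [0.0645141] = 0.0095548
Prior × likelihood for each component:
  w_I·p_I = 0.52 × 0.0108997 = 0.00566782
  w_II·p_II = 0.48 × 0.0095548 = 0.0045863
Normaliser: 0.00566782 + 0.0045863 = 0.0102541
P(Intensity II | x) ≈ 0.4473

0.4473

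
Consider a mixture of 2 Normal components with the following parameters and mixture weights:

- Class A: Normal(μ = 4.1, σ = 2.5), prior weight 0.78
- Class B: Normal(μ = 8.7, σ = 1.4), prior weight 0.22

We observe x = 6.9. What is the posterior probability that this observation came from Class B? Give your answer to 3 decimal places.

P(component k | x) = P(Z=k)·f_k(x) / marginal(x), where marginal(x) = Σ_j P(Z=j)·f_j(x).
Component likelihoods at x = 6.9:
  f_A = (1/(2.5·√(2π)))·exp(−(6.9−4.1)²/(2·2.5²)) = 0.159577·exp(-0.62720) = 0.0852277
  f_B = (1/(1.4·√(2π)))·exp(−(6.9−8.7)²/(2·1.4²)) = 0.284959·exp(-0.82653) = 0.124688
Weight by the priors:
  P(Z=A)·f_A = 0.78 × 0.0852277 = 0.0664776
  P(Z=B)·f_B = 0.22 × 0.124688 = 0.0274313
Denominator: 0.0664776 + 0.0274313 = 0.0939089
P(Class B | x) = 0.0274313 / 0.0939089 ≈ 0.292

0.292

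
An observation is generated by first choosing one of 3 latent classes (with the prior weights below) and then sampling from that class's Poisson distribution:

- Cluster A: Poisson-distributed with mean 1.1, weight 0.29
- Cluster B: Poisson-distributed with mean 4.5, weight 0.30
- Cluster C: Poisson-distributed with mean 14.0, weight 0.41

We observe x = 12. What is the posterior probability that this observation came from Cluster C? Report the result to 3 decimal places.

0.988

The responsibility of component k is π_k f_k(x) divided by Σ_j π_j f_j(x).
Component likelihoods at x = 12:
  p_A = 2.18098e-09
  p_B = 0.00159915
  p_C = 0.0984185
Multiply by the mixture weights:
  π_A·p_A = 0.29 × 2.18098e-09 = 6.32484e-10
  π_B·p_B = 0.30 × 0.00159915 = 0.000479744
  π_C·p_C = 0.41 × 0.0984185 = 0.0403516
Sum: 6.32484e-10 + 0.000479744 + 0.0403516 = 0.0408313
P(Cluster C | 12) ≈ 0.988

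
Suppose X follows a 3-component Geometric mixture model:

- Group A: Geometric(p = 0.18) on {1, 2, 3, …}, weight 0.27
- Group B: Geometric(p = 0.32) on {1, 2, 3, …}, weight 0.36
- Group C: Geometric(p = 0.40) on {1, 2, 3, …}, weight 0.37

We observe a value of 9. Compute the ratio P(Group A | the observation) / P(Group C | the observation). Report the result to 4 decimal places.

The posterior odds equal the prior odds times the likelihood ratio: (π_i/π_j)·(f_i(x)/f_j(x)).
Component likelihoods at x = 9:
  p_A = 0.18·(1−0.18)^8 = 0.18·0.204414 = 0.0367945
  p_B = 0.32·(1−0.32)^8 = 0.32·0.0457163 = 0.0146292
  p_C = 0.40·(1−0.40)^8 = 0.40·0.0167962 = 0.00671846
Odds = (0.27/0.37) × (0.0367945/0.00671846) = 0.72973 × 5.47663 ≈ 3.9965

3.9965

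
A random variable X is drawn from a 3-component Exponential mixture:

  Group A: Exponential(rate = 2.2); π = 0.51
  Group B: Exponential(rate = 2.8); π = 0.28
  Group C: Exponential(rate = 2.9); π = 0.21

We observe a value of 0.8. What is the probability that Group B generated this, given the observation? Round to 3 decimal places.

0.248

Posterior ∝ prior × likelihood, so P(k | x) ∝ π_k f_k(x); normalise over all components.
Exponential densities:
  p_A = 2.2·e^(−2.2·0.8) = 2.2·e^(−1.7600) = 0.378499
  p_B = 2.8·e^(−2.8·0.8) = 2.8·e^(−2.2400) = 0.298084
  p_C = 2.9·e^(−2.9·0.8) = 2.9·e^(−2.3200) = 0.284993
Unnormalised posteriors:
  π_A·p_A = 0.51 × 0.378499 = 0.193034
  π_B·p_B = 0.28 × 0.298084 = 0.0834635
  π_C·p_C = 0.21 × 0.284993 = 0.0598486
Marginal: 0.193034 + 0.0834635 + 0.0598486 = 0.336346
So the posterior for Group B is 0.0834635 / 0.336346 ≈ 0.248.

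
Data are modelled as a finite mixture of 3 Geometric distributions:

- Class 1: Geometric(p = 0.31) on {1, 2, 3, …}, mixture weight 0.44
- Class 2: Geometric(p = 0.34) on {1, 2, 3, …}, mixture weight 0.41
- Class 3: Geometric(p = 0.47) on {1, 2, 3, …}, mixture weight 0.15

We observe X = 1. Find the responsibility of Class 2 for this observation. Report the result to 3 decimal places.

Apply Bayes' rule: the posterior for each component is proportional to its prior times its likelihood at x.
Component likelihoods at x = 1:
  p_1 = 0.31
  p_2 = 0.34
  p_3 = 0.47
Unnormalised posteriors:
  w_1·p_1 = 0.44 × 0.31 = 0.1364
  w_2·p_2 = 0.41 × 0.34 = 0.1394
  w_3·p_3 = 0.15 × 0.47 = 0.0705
Marginal: 0.1364 + 0.1394 + 0.0705 = 0.3463
Responsibility of Class 2: 0.1394 / 0.3463 ≈ 0.403

0.403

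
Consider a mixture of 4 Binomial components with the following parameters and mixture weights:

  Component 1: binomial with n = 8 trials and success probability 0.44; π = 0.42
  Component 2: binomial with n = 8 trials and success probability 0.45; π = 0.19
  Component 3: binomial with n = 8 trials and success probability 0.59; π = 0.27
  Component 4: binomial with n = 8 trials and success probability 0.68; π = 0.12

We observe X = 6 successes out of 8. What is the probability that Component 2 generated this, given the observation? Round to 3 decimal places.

0.105

Apply Bayes' rule: the posterior for each component is proportional to its prior times its likelihood at x.
Evaluate each component's likelihood at the observed value:
  f_1 = 0.0637162
  f_2 = 0.0703329
  f_3 = 0.198535
  f_4 = 0.283473
Prior × likelihood for each component:
  w_1·f_1 = 0.42 × 0.0637162 = 0.0267608
  w_2·f_2 = 0.19 × 0.0703329 = 0.0133633
  w_3·f_3 = 0.27 × 0.198535 = 0.0536045
  w_4·f_4 = 0.12 × 0.283473 = 0.0340167
Sum: 0.0267608 + 0.0133633 + 0.0536045 + 0.0340167 = 0.127745
P(Component 2 | the observation) = 0.0133633 / 0.127745 ≈ 0.105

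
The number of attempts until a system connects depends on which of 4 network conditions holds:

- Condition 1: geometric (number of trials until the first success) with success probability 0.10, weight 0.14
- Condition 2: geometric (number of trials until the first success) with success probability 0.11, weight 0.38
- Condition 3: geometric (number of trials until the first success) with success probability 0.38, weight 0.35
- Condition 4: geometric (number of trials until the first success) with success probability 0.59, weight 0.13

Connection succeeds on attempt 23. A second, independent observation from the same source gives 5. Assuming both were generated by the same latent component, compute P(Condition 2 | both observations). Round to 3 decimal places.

By Bayes' theorem, P(k | x) = P(Z=k) f_k(x) / Σ_j P(Z=j) f_j(x).
Since both observations come from the same component, the likelihood for component k is f_k(x₁)·f_k(x₂).
  L_1 = [0.00984771] × [0.06561] = 0.000646108
  L_2 = [0.00847174] × [0.0690165] = 0.00058469
  L_3 = [1.02897e-05] × [0.0561501] = 5.77765e-07
  L_4 = [1.78689e-09] × [0.016672] = 2.97909e-11
Weight by the priors:
  P(Z=1)·L_1 = 0.14 × 0.000646108 = 9.04551e-05
  P(Z=2)·L_2 = 0.38 × 0.00058469 = 0.000222182
  P(Z=3)·L_3 = 0.35 × 5.77765e-07 = 2.02218e-07
  P(Z=4)·L_4 = 0.13 × 2.97909e-11 = 3.87282e-12
Evidence: 9.04551e-05 + 0.000222182 + 2.02218e-07 + 3.87282e-12 = 0.00031284
P(Condition 2 | x₁, x₂) = 0.000222182 / 0.00031284 ≈ 0.710

0.710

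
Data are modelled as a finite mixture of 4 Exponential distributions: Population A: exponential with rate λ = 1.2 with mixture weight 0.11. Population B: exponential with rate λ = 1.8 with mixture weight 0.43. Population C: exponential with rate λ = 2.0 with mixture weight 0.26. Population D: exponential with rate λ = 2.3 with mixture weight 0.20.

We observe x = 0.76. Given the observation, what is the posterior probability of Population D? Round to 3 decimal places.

P(component k | x) = w_k·f_k(x) / marginal(x), where marginal(x) = Σ_j w_j·f_j(x).
Component likelihoods at x = 0.76:
  f_A = 1.2·e^(−1.2·0.76) = 1.2·e^(−0.9120) = 0.482064
  f_B = 1.8·e^(−1.8·0.76) = 1.8·e^(−1.3680) = 0.458308
  f_C = 2.0·e^(−2.0·0.76) = 2.0·e^(−1.5200) = 0.437424
  f_D = 2.3·e^(−2.3·0.76) = 2.3·e^(−1.7480) = 0.40048
Prior × likelihood for each component:
  w_A·f_A = 0.11 × 0.482064 = 0.053027
  w_B·f_B = 0.43 × 0.458308 = 0.197073
  w_C·f_C = 0.26 × 0.437424 = 0.11373
  w_D·f_D = 0.20 × 0.40048 = 0.080096
Denominator: 0.053027 + 0.197073 + 0.11373 + 0.080096 = 0.443926
So the posterior for Population D is 0.080096 / 0.443926 ≈ 0.180.

0.180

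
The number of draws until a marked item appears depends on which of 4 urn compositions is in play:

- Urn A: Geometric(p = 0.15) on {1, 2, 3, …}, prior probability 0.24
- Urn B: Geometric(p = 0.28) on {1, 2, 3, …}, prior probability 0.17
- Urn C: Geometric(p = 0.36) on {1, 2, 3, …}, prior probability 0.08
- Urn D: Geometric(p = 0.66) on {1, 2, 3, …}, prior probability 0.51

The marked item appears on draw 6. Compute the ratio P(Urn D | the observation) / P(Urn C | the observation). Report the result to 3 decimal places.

Since P(k|x) ∝ π_k f_k(x), the posterior odds are π_i f_i(x) / (π_j f_j(x)).
Geometric probabilities:
  L_A = 0.0665558
  L_B = 0.0541777
  L_C = 0.0386547
  L_D = 0.00299874
0.00152936 / 0.00309238 ≈ 0.495

0.495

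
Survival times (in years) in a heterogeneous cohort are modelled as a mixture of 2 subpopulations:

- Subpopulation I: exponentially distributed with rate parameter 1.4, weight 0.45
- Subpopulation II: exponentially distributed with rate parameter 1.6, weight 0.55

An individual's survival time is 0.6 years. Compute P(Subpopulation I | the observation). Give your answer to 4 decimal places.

0.4467

Posterior ∝ prior × likelihood, so P(k | x) ∝ π_k f_k(x); normalise over all components.
Evaluate each component's likelihood at the observed value:
  L_I = 1.4·e^(−1.4·0.6) = 1.4·e^(−0.8400) = 0.604395
  L_II = 1.6·e^(−1.6·0.6) = 1.6·e^(−0.9600) = 0.612629
Multiply by the mixture weights:
  π_I·L_I = 0.45 × 0.604395 = 0.271978
  π_II·L_II = 0.55 × 0.612629 = 0.336946
Sum: 0.271978 + 0.336946 = 0.608923
P(Subpopulation I | x) = 0.271978 / 0.608923 ≈ 0.4467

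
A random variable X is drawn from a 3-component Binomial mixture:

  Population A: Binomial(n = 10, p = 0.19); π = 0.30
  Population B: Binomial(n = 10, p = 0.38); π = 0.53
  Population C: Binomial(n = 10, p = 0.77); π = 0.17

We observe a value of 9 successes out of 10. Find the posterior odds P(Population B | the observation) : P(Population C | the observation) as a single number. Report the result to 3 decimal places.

0.015

Only the two components matter; the odds are (π_i f_i(x)) / (π_j f_j(x)).
Component likelihoods at x = 9 successes out of 10:
  L_A = C(10,9)·0.19^9·0.81^1 = 10·3.22688e-07·0.81 = 2.61377e-06
  L_B = C(10,9)·0.38^9·0.62^1 = 10·0.000165216·0.62 = 0.00102434
  L_C = C(10,9)·0.77^9·0.23^1 = 10·0.0951517·0.23 = 0.218849
Odds = (0.53/0.17) × (0.00102434/0.218849) = 3.11765 × 0.00468058 ≈ 0.015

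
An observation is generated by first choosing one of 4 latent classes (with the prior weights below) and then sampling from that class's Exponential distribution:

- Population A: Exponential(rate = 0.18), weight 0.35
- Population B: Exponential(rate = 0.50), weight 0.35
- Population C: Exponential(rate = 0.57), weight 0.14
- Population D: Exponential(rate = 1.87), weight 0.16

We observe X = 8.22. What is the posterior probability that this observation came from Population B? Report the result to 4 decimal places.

0.1599

P(component k | x) = P(Z=k)·f_k(x) / marginal(x), where marginal(x) = Σ_j P(Z=j)·f_j(x).
Component likelihoods at x = 8.22:
  f_A = 0.0409912
  f_B = 0.00820389
  f_C = 0.00526055
  f_D = 3.94573e-07
Prior × likelihood for each component:
  P(Z=A)·f_A = 0.35 × 0.0409912 = 0.0143469
  P(Z=B)·f_B = 0.35 × 0.00820389 = 0.00287136
  P(Z=C)·f_C = 0.14 × 0.00526055 = 0.000736478
  P(Z=D)·f_D = 0.16 × 3.94573e-07 = 6.31317e-08
Denominator: 0.0143469 + 0.00287136 + 0.000736478 + 6.31317e-08 = 0.0179548
So the posterior for Population B is 0.00287136 / 0.0179548 ≈ 0.1599.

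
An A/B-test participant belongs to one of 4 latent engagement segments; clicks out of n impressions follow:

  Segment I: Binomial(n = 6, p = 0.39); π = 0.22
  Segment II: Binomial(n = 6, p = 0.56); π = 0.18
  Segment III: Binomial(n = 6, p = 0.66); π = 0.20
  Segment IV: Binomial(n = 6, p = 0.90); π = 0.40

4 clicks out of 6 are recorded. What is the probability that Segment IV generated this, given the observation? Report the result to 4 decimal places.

Posterior ∝ prior × likelihood, so P(k | x) ∝ w_k f_k(x); normalise over all components.
Binomial probabilities:
  p_I = 0.129125
  p_II = 0.285594
  p_III = 0.329022
  p_IV = 0.098415
Multiply by the mixture weights:
  w_I·p_I = 0.22 × 0.129125 = 0.0284074
  w_II·p_II = 0.18 × 0.285594 = 0.0514069
  w_III·p_III = 0.20 × 0.329022 = 0.0658044
  w_IV·p_IV = 0.40 × 0.098415 = 0.039366
Denominator: 0.0284074 + 0.0514069 + 0.0658044 + 0.039366 = 0.184985
P(Segment IV | the observation) = 0.039366 / 0.184985 ≈ 0.2128

0.2128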